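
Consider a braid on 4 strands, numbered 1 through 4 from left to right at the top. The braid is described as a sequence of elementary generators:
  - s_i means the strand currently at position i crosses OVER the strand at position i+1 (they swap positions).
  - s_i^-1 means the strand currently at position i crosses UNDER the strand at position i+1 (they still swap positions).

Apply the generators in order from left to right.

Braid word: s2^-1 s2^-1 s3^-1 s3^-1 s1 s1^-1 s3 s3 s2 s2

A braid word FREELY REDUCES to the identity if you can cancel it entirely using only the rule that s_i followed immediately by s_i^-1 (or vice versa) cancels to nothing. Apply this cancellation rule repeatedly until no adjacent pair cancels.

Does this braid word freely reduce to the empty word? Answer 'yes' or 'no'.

Gen 1 (s2^-1): push. Stack: [s2^-1]
Gen 2 (s2^-1): push. Stack: [s2^-1 s2^-1]
Gen 3 (s3^-1): push. Stack: [s2^-1 s2^-1 s3^-1]
Gen 4 (s3^-1): push. Stack: [s2^-1 s2^-1 s3^-1 s3^-1]
Gen 5 (s1): push. Stack: [s2^-1 s2^-1 s3^-1 s3^-1 s1]
Gen 6 (s1^-1): cancels prior s1. Stack: [s2^-1 s2^-1 s3^-1 s3^-1]
Gen 7 (s3): cancels prior s3^-1. Stack: [s2^-1 s2^-1 s3^-1]
Gen 8 (s3): cancels prior s3^-1. Stack: [s2^-1 s2^-1]
Gen 9 (s2): cancels prior s2^-1. Stack: [s2^-1]
Gen 10 (s2): cancels prior s2^-1. Stack: []
Reduced word: (empty)

Answer: yes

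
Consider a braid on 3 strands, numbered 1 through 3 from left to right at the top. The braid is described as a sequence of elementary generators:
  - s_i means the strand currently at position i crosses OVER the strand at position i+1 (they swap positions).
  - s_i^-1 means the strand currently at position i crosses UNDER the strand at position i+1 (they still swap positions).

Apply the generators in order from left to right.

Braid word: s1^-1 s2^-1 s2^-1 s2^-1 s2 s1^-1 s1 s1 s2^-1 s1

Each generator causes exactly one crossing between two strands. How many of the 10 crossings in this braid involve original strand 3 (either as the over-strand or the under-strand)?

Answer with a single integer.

Answer: 6

Derivation:
Gen 1: crossing 1x2. Involves strand 3? no. Count so far: 0
Gen 2: crossing 1x3. Involves strand 3? yes. Count so far: 1
Gen 3: crossing 3x1. Involves strand 3? yes. Count so far: 2
Gen 4: crossing 1x3. Involves strand 3? yes. Count so far: 3
Gen 5: crossing 3x1. Involves strand 3? yes. Count so far: 4
Gen 6: crossing 2x1. Involves strand 3? no. Count so far: 4
Gen 7: crossing 1x2. Involves strand 3? no. Count so far: 4
Gen 8: crossing 2x1. Involves strand 3? no. Count so far: 4
Gen 9: crossing 2x3. Involves strand 3? yes. Count so far: 5
Gen 10: crossing 1x3. Involves strand 3? yes. Count so far: 6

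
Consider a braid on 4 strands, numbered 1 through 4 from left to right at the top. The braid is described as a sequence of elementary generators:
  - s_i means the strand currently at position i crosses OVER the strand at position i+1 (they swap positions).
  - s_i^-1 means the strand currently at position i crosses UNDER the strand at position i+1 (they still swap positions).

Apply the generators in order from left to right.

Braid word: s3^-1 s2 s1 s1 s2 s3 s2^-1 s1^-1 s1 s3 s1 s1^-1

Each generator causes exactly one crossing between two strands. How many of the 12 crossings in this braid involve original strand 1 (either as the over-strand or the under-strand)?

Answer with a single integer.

Answer: 6

Derivation:
Gen 1: crossing 3x4. Involves strand 1? no. Count so far: 0
Gen 2: crossing 2x4. Involves strand 1? no. Count so far: 0
Gen 3: crossing 1x4. Involves strand 1? yes. Count so far: 1
Gen 4: crossing 4x1. Involves strand 1? yes. Count so far: 2
Gen 5: crossing 4x2. Involves strand 1? no. Count so far: 2
Gen 6: crossing 4x3. Involves strand 1? no. Count so far: 2
Gen 7: crossing 2x3. Involves strand 1? no. Count so far: 2
Gen 8: crossing 1x3. Involves strand 1? yes. Count so far: 3
Gen 9: crossing 3x1. Involves strand 1? yes. Count so far: 4
Gen 10: crossing 2x4. Involves strand 1? no. Count so far: 4
Gen 11: crossing 1x3. Involves strand 1? yes. Count so far: 5
Gen 12: crossing 3x1. Involves strand 1? yes. Count so far: 6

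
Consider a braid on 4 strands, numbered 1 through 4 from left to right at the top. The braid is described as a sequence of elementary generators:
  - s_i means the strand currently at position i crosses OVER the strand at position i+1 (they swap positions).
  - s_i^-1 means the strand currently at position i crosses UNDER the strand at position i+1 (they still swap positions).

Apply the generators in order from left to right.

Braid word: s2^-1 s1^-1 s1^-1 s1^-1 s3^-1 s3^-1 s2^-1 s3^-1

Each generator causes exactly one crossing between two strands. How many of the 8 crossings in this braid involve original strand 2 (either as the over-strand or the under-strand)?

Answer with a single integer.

Answer: 4

Derivation:
Gen 1: crossing 2x3. Involves strand 2? yes. Count so far: 1
Gen 2: crossing 1x3. Involves strand 2? no. Count so far: 1
Gen 3: crossing 3x1. Involves strand 2? no. Count so far: 1
Gen 4: crossing 1x3. Involves strand 2? no. Count so far: 1
Gen 5: crossing 2x4. Involves strand 2? yes. Count so far: 2
Gen 6: crossing 4x2. Involves strand 2? yes. Count so far: 3
Gen 7: crossing 1x2. Involves strand 2? yes. Count so far: 4
Gen 8: crossing 1x4. Involves strand 2? no. Count so far: 4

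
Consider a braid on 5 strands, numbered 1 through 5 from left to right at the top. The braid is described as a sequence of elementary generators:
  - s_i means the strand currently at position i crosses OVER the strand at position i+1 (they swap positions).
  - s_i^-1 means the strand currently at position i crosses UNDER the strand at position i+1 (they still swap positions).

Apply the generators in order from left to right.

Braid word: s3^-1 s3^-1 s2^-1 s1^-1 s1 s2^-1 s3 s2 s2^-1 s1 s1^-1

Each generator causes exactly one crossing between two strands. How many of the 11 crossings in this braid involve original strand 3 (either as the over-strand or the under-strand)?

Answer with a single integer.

Answer: 7

Derivation:
Gen 1: crossing 3x4. Involves strand 3? yes. Count so far: 1
Gen 2: crossing 4x3. Involves strand 3? yes. Count so far: 2
Gen 3: crossing 2x3. Involves strand 3? yes. Count so far: 3
Gen 4: crossing 1x3. Involves strand 3? yes. Count so far: 4
Gen 5: crossing 3x1. Involves strand 3? yes. Count so far: 5
Gen 6: crossing 3x2. Involves strand 3? yes. Count so far: 6
Gen 7: crossing 3x4. Involves strand 3? yes. Count so far: 7
Gen 8: crossing 2x4. Involves strand 3? no. Count so far: 7
Gen 9: crossing 4x2. Involves strand 3? no. Count so far: 7
Gen 10: crossing 1x2. Involves strand 3? no. Count so far: 7
Gen 11: crossing 2x1. Involves strand 3? no. Count so far: 7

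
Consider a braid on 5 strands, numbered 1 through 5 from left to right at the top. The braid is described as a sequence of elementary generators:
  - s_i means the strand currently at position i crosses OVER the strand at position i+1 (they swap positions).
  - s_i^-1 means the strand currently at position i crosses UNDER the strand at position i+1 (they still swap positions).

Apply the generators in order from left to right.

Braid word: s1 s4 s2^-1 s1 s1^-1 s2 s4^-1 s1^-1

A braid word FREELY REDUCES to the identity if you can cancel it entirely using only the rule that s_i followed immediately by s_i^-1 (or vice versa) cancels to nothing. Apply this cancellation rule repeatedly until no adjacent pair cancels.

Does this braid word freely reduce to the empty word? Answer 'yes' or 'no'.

Gen 1 (s1): push. Stack: [s1]
Gen 2 (s4): push. Stack: [s1 s4]
Gen 3 (s2^-1): push. Stack: [s1 s4 s2^-1]
Gen 4 (s1): push. Stack: [s1 s4 s2^-1 s1]
Gen 5 (s1^-1): cancels prior s1. Stack: [s1 s4 s2^-1]
Gen 6 (s2): cancels prior s2^-1. Stack: [s1 s4]
Gen 7 (s4^-1): cancels prior s4. Stack: [s1]
Gen 8 (s1^-1): cancels prior s1. Stack: []
Reduced word: (empty)

Answer: yes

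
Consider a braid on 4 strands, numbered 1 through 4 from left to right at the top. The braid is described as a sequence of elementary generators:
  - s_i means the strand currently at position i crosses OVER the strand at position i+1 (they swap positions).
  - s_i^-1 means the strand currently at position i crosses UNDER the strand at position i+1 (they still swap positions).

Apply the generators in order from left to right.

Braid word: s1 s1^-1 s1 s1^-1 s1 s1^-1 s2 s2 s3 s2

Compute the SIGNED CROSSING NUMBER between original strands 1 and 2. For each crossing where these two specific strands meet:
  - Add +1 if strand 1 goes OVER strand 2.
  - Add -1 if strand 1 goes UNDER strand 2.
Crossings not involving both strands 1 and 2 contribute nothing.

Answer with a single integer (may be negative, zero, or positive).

Answer: 6

Derivation:
Gen 1: 1 over 2. Both 1&2? yes. Contrib: +1. Sum: 1
Gen 2: 2 under 1. Both 1&2? yes. Contrib: +1. Sum: 2
Gen 3: 1 over 2. Both 1&2? yes. Contrib: +1. Sum: 3
Gen 4: 2 under 1. Both 1&2? yes. Contrib: +1. Sum: 4
Gen 5: 1 over 2. Both 1&2? yes. Contrib: +1. Sum: 5
Gen 6: 2 under 1. Both 1&2? yes. Contrib: +1. Sum: 6
Gen 7: crossing 2x3. Both 1&2? no. Sum: 6
Gen 8: crossing 3x2. Both 1&2? no. Sum: 6
Gen 9: crossing 3x4. Both 1&2? no. Sum: 6
Gen 10: crossing 2x4. Both 1&2? no. Sum: 6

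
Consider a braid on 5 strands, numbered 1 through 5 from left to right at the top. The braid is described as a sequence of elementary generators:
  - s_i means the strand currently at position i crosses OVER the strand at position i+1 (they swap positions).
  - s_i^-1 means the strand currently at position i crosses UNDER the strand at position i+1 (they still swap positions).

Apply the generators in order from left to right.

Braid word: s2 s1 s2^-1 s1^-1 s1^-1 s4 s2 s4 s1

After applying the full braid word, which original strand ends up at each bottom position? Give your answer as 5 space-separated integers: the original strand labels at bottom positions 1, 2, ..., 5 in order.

Answer: 1 3 2 4 5

Derivation:
Gen 1 (s2): strand 2 crosses over strand 3. Perm now: [1 3 2 4 5]
Gen 2 (s1): strand 1 crosses over strand 3. Perm now: [3 1 2 4 5]
Gen 3 (s2^-1): strand 1 crosses under strand 2. Perm now: [3 2 1 4 5]
Gen 4 (s1^-1): strand 3 crosses under strand 2. Perm now: [2 3 1 4 5]
Gen 5 (s1^-1): strand 2 crosses under strand 3. Perm now: [3 2 1 4 5]
Gen 6 (s4): strand 4 crosses over strand 5. Perm now: [3 2 1 5 4]
Gen 7 (s2): strand 2 crosses over strand 1. Perm now: [3 1 2 5 4]
Gen 8 (s4): strand 5 crosses over strand 4. Perm now: [3 1 2 4 5]
Gen 9 (s1): strand 3 crosses over strand 1. Perm now: [1 3 2 4 5]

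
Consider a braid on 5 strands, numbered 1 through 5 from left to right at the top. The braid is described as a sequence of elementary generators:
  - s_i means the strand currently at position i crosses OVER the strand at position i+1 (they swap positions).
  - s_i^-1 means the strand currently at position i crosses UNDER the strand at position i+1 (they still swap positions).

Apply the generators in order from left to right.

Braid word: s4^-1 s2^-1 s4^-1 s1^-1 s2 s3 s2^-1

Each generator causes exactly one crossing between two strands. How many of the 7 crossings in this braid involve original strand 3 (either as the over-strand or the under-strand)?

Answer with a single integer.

Answer: 2

Derivation:
Gen 1: crossing 4x5. Involves strand 3? no. Count so far: 0
Gen 2: crossing 2x3. Involves strand 3? yes. Count so far: 1
Gen 3: crossing 5x4. Involves strand 3? no. Count so far: 1
Gen 4: crossing 1x3. Involves strand 3? yes. Count so far: 2
Gen 5: crossing 1x2. Involves strand 3? no. Count so far: 2
Gen 6: crossing 1x4. Involves strand 3? no. Count so far: 2
Gen 7: crossing 2x4. Involves strand 3? no. Count so far: 2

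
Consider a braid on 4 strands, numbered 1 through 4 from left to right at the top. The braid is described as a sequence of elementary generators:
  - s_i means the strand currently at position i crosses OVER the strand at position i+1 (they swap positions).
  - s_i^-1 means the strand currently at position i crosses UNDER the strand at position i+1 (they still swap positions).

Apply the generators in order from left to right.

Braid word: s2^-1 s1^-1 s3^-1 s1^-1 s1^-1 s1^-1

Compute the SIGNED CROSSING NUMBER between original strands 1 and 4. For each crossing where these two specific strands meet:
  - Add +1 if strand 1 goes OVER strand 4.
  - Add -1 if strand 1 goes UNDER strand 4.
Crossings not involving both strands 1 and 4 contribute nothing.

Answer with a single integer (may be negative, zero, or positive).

Gen 1: crossing 2x3. Both 1&4? no. Sum: 0
Gen 2: crossing 1x3. Both 1&4? no. Sum: 0
Gen 3: crossing 2x4. Both 1&4? no. Sum: 0
Gen 4: crossing 3x1. Both 1&4? no. Sum: 0
Gen 5: crossing 1x3. Both 1&4? no. Sum: 0
Gen 6: crossing 3x1. Both 1&4? no. Sum: 0

Answer: 0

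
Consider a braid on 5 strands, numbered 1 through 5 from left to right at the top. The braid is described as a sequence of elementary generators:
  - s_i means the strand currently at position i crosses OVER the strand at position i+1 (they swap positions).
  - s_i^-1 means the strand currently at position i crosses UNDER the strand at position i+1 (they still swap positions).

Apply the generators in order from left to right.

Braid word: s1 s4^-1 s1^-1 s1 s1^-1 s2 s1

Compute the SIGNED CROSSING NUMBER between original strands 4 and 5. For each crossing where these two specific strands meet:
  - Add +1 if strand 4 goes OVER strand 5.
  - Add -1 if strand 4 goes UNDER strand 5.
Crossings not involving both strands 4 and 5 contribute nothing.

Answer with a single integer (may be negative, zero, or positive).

Answer: -1

Derivation:
Gen 1: crossing 1x2. Both 4&5? no. Sum: 0
Gen 2: 4 under 5. Both 4&5? yes. Contrib: -1. Sum: -1
Gen 3: crossing 2x1. Both 4&5? no. Sum: -1
Gen 4: crossing 1x2. Both 4&5? no. Sum: -1
Gen 5: crossing 2x1. Both 4&5? no. Sum: -1
Gen 6: crossing 2x3. Both 4&5? no. Sum: -1
Gen 7: crossing 1x3. Both 4&5? no. Sum: -1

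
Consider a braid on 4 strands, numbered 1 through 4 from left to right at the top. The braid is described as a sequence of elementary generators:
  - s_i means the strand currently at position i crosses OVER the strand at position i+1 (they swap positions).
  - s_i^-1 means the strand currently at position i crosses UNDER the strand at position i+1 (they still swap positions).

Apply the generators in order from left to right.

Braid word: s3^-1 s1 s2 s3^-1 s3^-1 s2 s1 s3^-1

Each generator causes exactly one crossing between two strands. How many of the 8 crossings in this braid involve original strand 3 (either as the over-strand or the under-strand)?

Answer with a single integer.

Answer: 4

Derivation:
Gen 1: crossing 3x4. Involves strand 3? yes. Count so far: 1
Gen 2: crossing 1x2. Involves strand 3? no. Count so far: 1
Gen 3: crossing 1x4. Involves strand 3? no. Count so far: 1
Gen 4: crossing 1x3. Involves strand 3? yes. Count so far: 2
Gen 5: crossing 3x1. Involves strand 3? yes. Count so far: 3
Gen 6: crossing 4x1. Involves strand 3? no. Count so far: 3
Gen 7: crossing 2x1. Involves strand 3? no. Count so far: 3
Gen 8: crossing 4x3. Involves strand 3? yes. Count so far: 4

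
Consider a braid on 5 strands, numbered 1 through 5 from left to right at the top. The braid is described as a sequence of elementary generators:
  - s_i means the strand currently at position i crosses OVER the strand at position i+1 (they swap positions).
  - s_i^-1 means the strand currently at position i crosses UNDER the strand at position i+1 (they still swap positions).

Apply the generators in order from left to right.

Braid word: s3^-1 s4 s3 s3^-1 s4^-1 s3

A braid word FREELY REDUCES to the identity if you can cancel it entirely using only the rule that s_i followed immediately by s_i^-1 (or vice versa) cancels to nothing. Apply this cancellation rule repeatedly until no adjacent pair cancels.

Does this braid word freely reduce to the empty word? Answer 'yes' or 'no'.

Gen 1 (s3^-1): push. Stack: [s3^-1]
Gen 2 (s4): push. Stack: [s3^-1 s4]
Gen 3 (s3): push. Stack: [s3^-1 s4 s3]
Gen 4 (s3^-1): cancels prior s3. Stack: [s3^-1 s4]
Gen 5 (s4^-1): cancels prior s4. Stack: [s3^-1]
Gen 6 (s3): cancels prior s3^-1. Stack: []
Reduced word: (empty)

Answer: yes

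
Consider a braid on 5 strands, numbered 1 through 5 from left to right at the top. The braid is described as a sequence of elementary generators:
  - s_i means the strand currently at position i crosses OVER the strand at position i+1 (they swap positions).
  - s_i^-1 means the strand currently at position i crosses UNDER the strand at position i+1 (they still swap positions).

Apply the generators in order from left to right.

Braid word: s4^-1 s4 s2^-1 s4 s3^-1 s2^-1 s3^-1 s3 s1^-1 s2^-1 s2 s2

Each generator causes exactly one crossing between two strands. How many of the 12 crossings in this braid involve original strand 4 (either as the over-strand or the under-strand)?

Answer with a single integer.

Gen 1: crossing 4x5. Involves strand 4? yes. Count so far: 1
Gen 2: crossing 5x4. Involves strand 4? yes. Count so far: 2
Gen 3: crossing 2x3. Involves strand 4? no. Count so far: 2
Gen 4: crossing 4x5. Involves strand 4? yes. Count so far: 3
Gen 5: crossing 2x5. Involves strand 4? no. Count so far: 3
Gen 6: crossing 3x5. Involves strand 4? no. Count so far: 3
Gen 7: crossing 3x2. Involves strand 4? no. Count so far: 3
Gen 8: crossing 2x3. Involves strand 4? no. Count so far: 3
Gen 9: crossing 1x5. Involves strand 4? no. Count so far: 3
Gen 10: crossing 1x3. Involves strand 4? no. Count so far: 3
Gen 11: crossing 3x1. Involves strand 4? no. Count so far: 3
Gen 12: crossing 1x3. Involves strand 4? no. Count so far: 3

Answer: 3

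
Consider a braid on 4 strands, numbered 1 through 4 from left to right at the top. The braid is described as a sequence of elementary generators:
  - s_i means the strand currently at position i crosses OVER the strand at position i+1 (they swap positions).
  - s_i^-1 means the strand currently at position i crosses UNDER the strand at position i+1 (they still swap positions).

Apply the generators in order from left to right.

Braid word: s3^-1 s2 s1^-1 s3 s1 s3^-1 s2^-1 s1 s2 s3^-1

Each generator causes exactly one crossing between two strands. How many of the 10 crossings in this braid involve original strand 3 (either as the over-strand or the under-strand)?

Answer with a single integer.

Gen 1: crossing 3x4. Involves strand 3? yes. Count so far: 1
Gen 2: crossing 2x4. Involves strand 3? no. Count so far: 1
Gen 3: crossing 1x4. Involves strand 3? no. Count so far: 1
Gen 4: crossing 2x3. Involves strand 3? yes. Count so far: 2
Gen 5: crossing 4x1. Involves strand 3? no. Count so far: 2
Gen 6: crossing 3x2. Involves strand 3? yes. Count so far: 3
Gen 7: crossing 4x2. Involves strand 3? no. Count so far: 3
Gen 8: crossing 1x2. Involves strand 3? no. Count so far: 3
Gen 9: crossing 1x4. Involves strand 3? no. Count so far: 3
Gen 10: crossing 1x3. Involves strand 3? yes. Count so far: 4

Answer: 4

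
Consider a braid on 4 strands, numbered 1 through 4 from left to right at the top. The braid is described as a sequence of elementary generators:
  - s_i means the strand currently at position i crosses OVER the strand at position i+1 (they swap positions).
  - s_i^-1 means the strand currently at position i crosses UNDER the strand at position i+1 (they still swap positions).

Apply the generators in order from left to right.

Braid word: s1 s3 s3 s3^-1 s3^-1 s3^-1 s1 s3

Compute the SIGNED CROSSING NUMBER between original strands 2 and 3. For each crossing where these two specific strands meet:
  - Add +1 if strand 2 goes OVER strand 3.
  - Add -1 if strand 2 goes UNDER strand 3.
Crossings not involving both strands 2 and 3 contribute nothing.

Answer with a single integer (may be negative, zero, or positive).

Gen 1: crossing 1x2. Both 2&3? no. Sum: 0
Gen 2: crossing 3x4. Both 2&3? no. Sum: 0
Gen 3: crossing 4x3. Both 2&3? no. Sum: 0
Gen 4: crossing 3x4. Both 2&3? no. Sum: 0
Gen 5: crossing 4x3. Both 2&3? no. Sum: 0
Gen 6: crossing 3x4. Both 2&3? no. Sum: 0
Gen 7: crossing 2x1. Both 2&3? no. Sum: 0
Gen 8: crossing 4x3. Both 2&3? no. Sum: 0

Answer: 0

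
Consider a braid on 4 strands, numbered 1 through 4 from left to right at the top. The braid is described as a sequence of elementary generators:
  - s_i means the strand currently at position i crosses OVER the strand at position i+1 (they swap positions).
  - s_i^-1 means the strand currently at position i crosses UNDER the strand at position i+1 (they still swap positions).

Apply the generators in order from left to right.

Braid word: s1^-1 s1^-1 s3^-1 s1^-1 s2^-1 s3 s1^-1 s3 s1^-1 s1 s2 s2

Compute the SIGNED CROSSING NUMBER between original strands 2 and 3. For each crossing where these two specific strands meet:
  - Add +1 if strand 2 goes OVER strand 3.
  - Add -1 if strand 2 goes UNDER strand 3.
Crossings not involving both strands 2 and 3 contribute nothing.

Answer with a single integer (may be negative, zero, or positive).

Answer: 0

Derivation:
Gen 1: crossing 1x2. Both 2&3? no. Sum: 0
Gen 2: crossing 2x1. Both 2&3? no. Sum: 0
Gen 3: crossing 3x4. Both 2&3? no. Sum: 0
Gen 4: crossing 1x2. Both 2&3? no. Sum: 0
Gen 5: crossing 1x4. Both 2&3? no. Sum: 0
Gen 6: crossing 1x3. Both 2&3? no. Sum: 0
Gen 7: crossing 2x4. Both 2&3? no. Sum: 0
Gen 8: crossing 3x1. Both 2&3? no. Sum: 0
Gen 9: crossing 4x2. Both 2&3? no. Sum: 0
Gen 10: crossing 2x4. Both 2&3? no. Sum: 0
Gen 11: crossing 2x1. Both 2&3? no. Sum: 0
Gen 12: crossing 1x2. Both 2&3? no. Sum: 0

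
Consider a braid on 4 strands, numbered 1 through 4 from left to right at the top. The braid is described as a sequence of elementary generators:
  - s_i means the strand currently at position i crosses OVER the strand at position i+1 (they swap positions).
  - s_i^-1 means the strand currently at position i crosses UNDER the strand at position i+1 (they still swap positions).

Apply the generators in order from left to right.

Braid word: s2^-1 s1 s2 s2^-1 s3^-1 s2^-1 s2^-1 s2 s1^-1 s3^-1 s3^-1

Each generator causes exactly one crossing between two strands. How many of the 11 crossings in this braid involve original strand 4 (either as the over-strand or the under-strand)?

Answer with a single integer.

Answer: 5

Derivation:
Gen 1: crossing 2x3. Involves strand 4? no. Count so far: 0
Gen 2: crossing 1x3. Involves strand 4? no. Count so far: 0
Gen 3: crossing 1x2. Involves strand 4? no. Count so far: 0
Gen 4: crossing 2x1. Involves strand 4? no. Count so far: 0
Gen 5: crossing 2x4. Involves strand 4? yes. Count so far: 1
Gen 6: crossing 1x4. Involves strand 4? yes. Count so far: 2
Gen 7: crossing 4x1. Involves strand 4? yes. Count so far: 3
Gen 8: crossing 1x4. Involves strand 4? yes. Count so far: 4
Gen 9: crossing 3x4. Involves strand 4? yes. Count so far: 5
Gen 10: crossing 1x2. Involves strand 4? no. Count so far: 5
Gen 11: crossing 2x1. Involves strand 4? no. Count so far: 5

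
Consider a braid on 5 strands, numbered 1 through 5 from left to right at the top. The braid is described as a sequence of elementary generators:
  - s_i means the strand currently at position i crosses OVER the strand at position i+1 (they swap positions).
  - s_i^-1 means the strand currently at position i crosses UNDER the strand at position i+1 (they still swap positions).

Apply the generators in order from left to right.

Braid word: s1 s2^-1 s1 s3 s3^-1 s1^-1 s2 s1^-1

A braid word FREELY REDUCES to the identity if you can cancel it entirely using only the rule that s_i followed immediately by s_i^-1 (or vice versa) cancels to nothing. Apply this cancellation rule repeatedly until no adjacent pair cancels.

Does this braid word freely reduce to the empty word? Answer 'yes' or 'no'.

Gen 1 (s1): push. Stack: [s1]
Gen 2 (s2^-1): push. Stack: [s1 s2^-1]
Gen 3 (s1): push. Stack: [s1 s2^-1 s1]
Gen 4 (s3): push. Stack: [s1 s2^-1 s1 s3]
Gen 5 (s3^-1): cancels prior s3. Stack: [s1 s2^-1 s1]
Gen 6 (s1^-1): cancels prior s1. Stack: [s1 s2^-1]
Gen 7 (s2): cancels prior s2^-1. Stack: [s1]
Gen 8 (s1^-1): cancels prior s1. Stack: []
Reduced word: (empty)

Answer: yes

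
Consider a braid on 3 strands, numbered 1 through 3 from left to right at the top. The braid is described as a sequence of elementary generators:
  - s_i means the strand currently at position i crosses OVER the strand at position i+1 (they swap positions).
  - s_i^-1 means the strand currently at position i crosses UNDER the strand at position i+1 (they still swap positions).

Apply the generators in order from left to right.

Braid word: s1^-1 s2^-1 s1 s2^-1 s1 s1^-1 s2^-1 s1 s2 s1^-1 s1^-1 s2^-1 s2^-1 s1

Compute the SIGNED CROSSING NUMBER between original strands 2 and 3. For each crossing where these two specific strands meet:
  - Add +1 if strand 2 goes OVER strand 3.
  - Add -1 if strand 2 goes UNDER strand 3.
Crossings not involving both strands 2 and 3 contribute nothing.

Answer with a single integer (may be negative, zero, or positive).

Answer: 0

Derivation:
Gen 1: crossing 1x2. Both 2&3? no. Sum: 0
Gen 2: crossing 1x3. Both 2&3? no. Sum: 0
Gen 3: 2 over 3. Both 2&3? yes. Contrib: +1. Sum: 1
Gen 4: crossing 2x1. Both 2&3? no. Sum: 1
Gen 5: crossing 3x1. Both 2&3? no. Sum: 1
Gen 6: crossing 1x3. Both 2&3? no. Sum: 1
Gen 7: crossing 1x2. Both 2&3? no. Sum: 1
Gen 8: 3 over 2. Both 2&3? yes. Contrib: -1. Sum: 0
Gen 9: crossing 3x1. Both 2&3? no. Sum: 0
Gen 10: crossing 2x1. Both 2&3? no. Sum: 0
Gen 11: crossing 1x2. Both 2&3? no. Sum: 0
Gen 12: crossing 1x3. Both 2&3? no. Sum: 0
Gen 13: crossing 3x1. Both 2&3? no. Sum: 0
Gen 14: crossing 2x1. Both 2&3? no. Sum: 0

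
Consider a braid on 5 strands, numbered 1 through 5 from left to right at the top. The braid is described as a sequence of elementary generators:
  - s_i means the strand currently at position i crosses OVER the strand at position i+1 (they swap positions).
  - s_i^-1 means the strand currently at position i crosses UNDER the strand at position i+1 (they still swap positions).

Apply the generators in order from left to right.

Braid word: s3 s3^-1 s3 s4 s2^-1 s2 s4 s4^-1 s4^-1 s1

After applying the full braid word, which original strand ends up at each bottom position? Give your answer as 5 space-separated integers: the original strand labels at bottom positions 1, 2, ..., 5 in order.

Gen 1 (s3): strand 3 crosses over strand 4. Perm now: [1 2 4 3 5]
Gen 2 (s3^-1): strand 4 crosses under strand 3. Perm now: [1 2 3 4 5]
Gen 3 (s3): strand 3 crosses over strand 4. Perm now: [1 2 4 3 5]
Gen 4 (s4): strand 3 crosses over strand 5. Perm now: [1 2 4 5 3]
Gen 5 (s2^-1): strand 2 crosses under strand 4. Perm now: [1 4 2 5 3]
Gen 6 (s2): strand 4 crosses over strand 2. Perm now: [1 2 4 5 3]
Gen 7 (s4): strand 5 crosses over strand 3. Perm now: [1 2 4 3 5]
Gen 8 (s4^-1): strand 3 crosses under strand 5. Perm now: [1 2 4 5 3]
Gen 9 (s4^-1): strand 5 crosses under strand 3. Perm now: [1 2 4 3 5]
Gen 10 (s1): strand 1 crosses over strand 2. Perm now: [2 1 4 3 5]

Answer: 2 1 4 3 5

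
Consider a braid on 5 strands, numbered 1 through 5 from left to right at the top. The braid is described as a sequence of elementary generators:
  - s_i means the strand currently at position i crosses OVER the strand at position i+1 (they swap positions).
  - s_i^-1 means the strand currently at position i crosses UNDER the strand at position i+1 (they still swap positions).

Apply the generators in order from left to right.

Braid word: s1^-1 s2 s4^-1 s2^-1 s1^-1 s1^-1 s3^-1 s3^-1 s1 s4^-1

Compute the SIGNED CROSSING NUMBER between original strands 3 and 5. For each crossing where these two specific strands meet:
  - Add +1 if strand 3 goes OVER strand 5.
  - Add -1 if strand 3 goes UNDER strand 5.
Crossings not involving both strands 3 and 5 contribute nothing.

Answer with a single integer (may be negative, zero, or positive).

Answer: 0

Derivation:
Gen 1: crossing 1x2. Both 3&5? no. Sum: 0
Gen 2: crossing 1x3. Both 3&5? no. Sum: 0
Gen 3: crossing 4x5. Both 3&5? no. Sum: 0
Gen 4: crossing 3x1. Both 3&5? no. Sum: 0
Gen 5: crossing 2x1. Both 3&5? no. Sum: 0
Gen 6: crossing 1x2. Both 3&5? no. Sum: 0
Gen 7: 3 under 5. Both 3&5? yes. Contrib: -1. Sum: -1
Gen 8: 5 under 3. Both 3&5? yes. Contrib: +1. Sum: 0
Gen 9: crossing 2x1. Both 3&5? no. Sum: 0
Gen 10: crossing 5x4. Both 3&5? no. Sum: 0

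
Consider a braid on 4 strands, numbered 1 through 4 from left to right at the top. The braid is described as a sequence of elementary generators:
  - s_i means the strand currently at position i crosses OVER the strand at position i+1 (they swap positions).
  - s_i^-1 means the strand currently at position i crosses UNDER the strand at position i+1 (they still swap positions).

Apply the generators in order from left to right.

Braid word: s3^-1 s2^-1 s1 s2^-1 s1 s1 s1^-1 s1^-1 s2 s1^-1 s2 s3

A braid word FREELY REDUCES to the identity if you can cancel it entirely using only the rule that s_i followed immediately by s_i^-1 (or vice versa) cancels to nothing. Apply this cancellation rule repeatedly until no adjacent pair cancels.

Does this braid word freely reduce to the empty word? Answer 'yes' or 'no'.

Gen 1 (s3^-1): push. Stack: [s3^-1]
Gen 2 (s2^-1): push. Stack: [s3^-1 s2^-1]
Gen 3 (s1): push. Stack: [s3^-1 s2^-1 s1]
Gen 4 (s2^-1): push. Stack: [s3^-1 s2^-1 s1 s2^-1]
Gen 5 (s1): push. Stack: [s3^-1 s2^-1 s1 s2^-1 s1]
Gen 6 (s1): push. Stack: [s3^-1 s2^-1 s1 s2^-1 s1 s1]
Gen 7 (s1^-1): cancels prior s1. Stack: [s3^-1 s2^-1 s1 s2^-1 s1]
Gen 8 (s1^-1): cancels prior s1. Stack: [s3^-1 s2^-1 s1 s2^-1]
Gen 9 (s2): cancels prior s2^-1. Stack: [s3^-1 s2^-1 s1]
Gen 10 (s1^-1): cancels prior s1. Stack: [s3^-1 s2^-1]
Gen 11 (s2): cancels prior s2^-1. Stack: [s3^-1]
Gen 12 (s3): cancels prior s3^-1. Stack: []
Reduced word: (empty)

Answer: yes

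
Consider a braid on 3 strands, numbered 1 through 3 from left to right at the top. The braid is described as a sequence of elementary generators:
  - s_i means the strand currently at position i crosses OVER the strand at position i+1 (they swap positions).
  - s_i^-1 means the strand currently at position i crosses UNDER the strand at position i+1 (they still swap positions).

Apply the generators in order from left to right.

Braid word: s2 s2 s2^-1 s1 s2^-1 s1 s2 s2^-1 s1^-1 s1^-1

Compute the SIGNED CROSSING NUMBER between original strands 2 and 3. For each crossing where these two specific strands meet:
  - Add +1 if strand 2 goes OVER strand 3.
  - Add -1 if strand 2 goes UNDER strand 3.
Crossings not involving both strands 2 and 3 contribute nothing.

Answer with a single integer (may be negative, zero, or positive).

Gen 1: 2 over 3. Both 2&3? yes. Contrib: +1. Sum: 1
Gen 2: 3 over 2. Both 2&3? yes. Contrib: -1. Sum: 0
Gen 3: 2 under 3. Both 2&3? yes. Contrib: -1. Sum: -1
Gen 4: crossing 1x3. Both 2&3? no. Sum: -1
Gen 5: crossing 1x2. Both 2&3? no. Sum: -1
Gen 6: 3 over 2. Both 2&3? yes. Contrib: -1. Sum: -2
Gen 7: crossing 3x1. Both 2&3? no. Sum: -2
Gen 8: crossing 1x3. Both 2&3? no. Sum: -2
Gen 9: 2 under 3. Both 2&3? yes. Contrib: -1. Sum: -3
Gen 10: 3 under 2. Both 2&3? yes. Contrib: +1. Sum: -2

Answer: -2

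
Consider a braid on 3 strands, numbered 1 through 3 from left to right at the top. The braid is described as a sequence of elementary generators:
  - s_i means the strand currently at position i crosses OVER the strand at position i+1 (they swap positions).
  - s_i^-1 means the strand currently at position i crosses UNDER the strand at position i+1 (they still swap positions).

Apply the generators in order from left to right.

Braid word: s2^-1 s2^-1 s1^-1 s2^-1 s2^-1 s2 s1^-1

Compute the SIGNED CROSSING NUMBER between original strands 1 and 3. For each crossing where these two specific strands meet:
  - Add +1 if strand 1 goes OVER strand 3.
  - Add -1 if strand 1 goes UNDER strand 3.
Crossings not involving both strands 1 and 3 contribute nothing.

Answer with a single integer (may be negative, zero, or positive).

Gen 1: crossing 2x3. Both 1&3? no. Sum: 0
Gen 2: crossing 3x2. Both 1&3? no. Sum: 0
Gen 3: crossing 1x2. Both 1&3? no. Sum: 0
Gen 4: 1 under 3. Both 1&3? yes. Contrib: -1. Sum: -1
Gen 5: 3 under 1. Both 1&3? yes. Contrib: +1. Sum: 0
Gen 6: 1 over 3. Both 1&3? yes. Contrib: +1. Sum: 1
Gen 7: crossing 2x3. Both 1&3? no. Sum: 1

Answer: 1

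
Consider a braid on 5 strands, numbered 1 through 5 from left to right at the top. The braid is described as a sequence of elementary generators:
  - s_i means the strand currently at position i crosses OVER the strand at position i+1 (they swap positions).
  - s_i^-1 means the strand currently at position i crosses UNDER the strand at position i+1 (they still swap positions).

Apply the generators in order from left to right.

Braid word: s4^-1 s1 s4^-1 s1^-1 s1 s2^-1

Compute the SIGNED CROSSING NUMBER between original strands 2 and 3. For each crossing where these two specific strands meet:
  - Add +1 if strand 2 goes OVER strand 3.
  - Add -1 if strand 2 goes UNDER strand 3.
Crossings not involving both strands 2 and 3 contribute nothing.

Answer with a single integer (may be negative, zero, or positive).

Answer: 0

Derivation:
Gen 1: crossing 4x5. Both 2&3? no. Sum: 0
Gen 2: crossing 1x2. Both 2&3? no. Sum: 0
Gen 3: crossing 5x4. Both 2&3? no. Sum: 0
Gen 4: crossing 2x1. Both 2&3? no. Sum: 0
Gen 5: crossing 1x2. Both 2&3? no. Sum: 0
Gen 6: crossing 1x3. Both 2&3? no. Sum: 0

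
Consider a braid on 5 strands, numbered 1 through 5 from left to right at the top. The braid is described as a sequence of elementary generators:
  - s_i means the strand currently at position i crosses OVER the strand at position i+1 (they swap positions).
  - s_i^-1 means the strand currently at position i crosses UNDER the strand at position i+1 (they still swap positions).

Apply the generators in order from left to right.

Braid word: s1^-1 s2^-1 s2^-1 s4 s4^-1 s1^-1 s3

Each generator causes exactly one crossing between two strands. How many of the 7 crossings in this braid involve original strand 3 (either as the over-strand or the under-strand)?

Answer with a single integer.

Gen 1: crossing 1x2. Involves strand 3? no. Count so far: 0
Gen 2: crossing 1x3. Involves strand 3? yes. Count so far: 1
Gen 3: crossing 3x1. Involves strand 3? yes. Count so far: 2
Gen 4: crossing 4x5. Involves strand 3? no. Count so far: 2
Gen 5: crossing 5x4. Involves strand 3? no. Count so far: 2
Gen 6: crossing 2x1. Involves strand 3? no. Count so far: 2
Gen 7: crossing 3x4. Involves strand 3? yes. Count so far: 3

Answer: 3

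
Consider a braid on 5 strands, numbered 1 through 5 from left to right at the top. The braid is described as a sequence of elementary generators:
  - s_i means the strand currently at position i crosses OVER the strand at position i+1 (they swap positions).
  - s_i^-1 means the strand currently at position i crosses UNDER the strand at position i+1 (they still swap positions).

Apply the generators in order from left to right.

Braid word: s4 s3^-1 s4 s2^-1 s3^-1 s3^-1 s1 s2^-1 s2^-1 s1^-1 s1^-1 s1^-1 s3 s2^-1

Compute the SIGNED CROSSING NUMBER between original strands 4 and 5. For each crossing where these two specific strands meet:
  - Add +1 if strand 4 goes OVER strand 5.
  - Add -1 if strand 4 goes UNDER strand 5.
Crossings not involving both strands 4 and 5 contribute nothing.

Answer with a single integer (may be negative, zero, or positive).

Answer: 2

Derivation:
Gen 1: 4 over 5. Both 4&5? yes. Contrib: +1. Sum: 1
Gen 2: crossing 3x5. Both 4&5? no. Sum: 1
Gen 3: crossing 3x4. Both 4&5? no. Sum: 1
Gen 4: crossing 2x5. Both 4&5? no. Sum: 1
Gen 5: crossing 2x4. Both 4&5? no. Sum: 1
Gen 6: crossing 4x2. Both 4&5? no. Sum: 1
Gen 7: crossing 1x5. Both 4&5? no. Sum: 1
Gen 8: crossing 1x2. Both 4&5? no. Sum: 1
Gen 9: crossing 2x1. Both 4&5? no. Sum: 1
Gen 10: crossing 5x1. Both 4&5? no. Sum: 1
Gen 11: crossing 1x5. Both 4&5? no. Sum: 1
Gen 12: crossing 5x1. Both 4&5? no. Sum: 1
Gen 13: crossing 2x4. Both 4&5? no. Sum: 1
Gen 14: 5 under 4. Both 4&5? yes. Contrib: +1. Sum: 2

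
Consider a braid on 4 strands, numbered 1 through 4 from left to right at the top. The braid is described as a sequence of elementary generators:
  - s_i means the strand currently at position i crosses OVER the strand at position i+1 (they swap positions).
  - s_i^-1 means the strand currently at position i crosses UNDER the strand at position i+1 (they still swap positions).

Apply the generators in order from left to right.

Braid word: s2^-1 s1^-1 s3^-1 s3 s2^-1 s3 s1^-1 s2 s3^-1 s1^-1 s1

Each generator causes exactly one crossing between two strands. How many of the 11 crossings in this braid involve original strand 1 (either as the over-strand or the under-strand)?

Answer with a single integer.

Answer: 4

Derivation:
Gen 1: crossing 2x3. Involves strand 1? no. Count so far: 0
Gen 2: crossing 1x3. Involves strand 1? yes. Count so far: 1
Gen 3: crossing 2x4. Involves strand 1? no. Count so far: 1
Gen 4: crossing 4x2. Involves strand 1? no. Count so far: 1
Gen 5: crossing 1x2. Involves strand 1? yes. Count so far: 2
Gen 6: crossing 1x4. Involves strand 1? yes. Count so far: 3
Gen 7: crossing 3x2. Involves strand 1? no. Count so far: 3
Gen 8: crossing 3x4. Involves strand 1? no. Count so far: 3
Gen 9: crossing 3x1. Involves strand 1? yes. Count so far: 4
Gen 10: crossing 2x4. Involves strand 1? no. Count so far: 4
Gen 11: crossing 4x2. Involves strand 1? no. Count so far: 4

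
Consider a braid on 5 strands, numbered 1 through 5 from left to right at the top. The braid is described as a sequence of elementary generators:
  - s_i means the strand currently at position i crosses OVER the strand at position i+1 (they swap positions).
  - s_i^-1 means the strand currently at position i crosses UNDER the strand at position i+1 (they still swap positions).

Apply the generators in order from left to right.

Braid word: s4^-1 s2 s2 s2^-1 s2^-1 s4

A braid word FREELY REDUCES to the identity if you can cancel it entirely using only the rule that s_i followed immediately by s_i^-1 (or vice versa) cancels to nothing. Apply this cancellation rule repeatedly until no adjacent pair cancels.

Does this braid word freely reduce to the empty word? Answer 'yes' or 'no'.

Answer: yes

Derivation:
Gen 1 (s4^-1): push. Stack: [s4^-1]
Gen 2 (s2): push. Stack: [s4^-1 s2]
Gen 3 (s2): push. Stack: [s4^-1 s2 s2]
Gen 4 (s2^-1): cancels prior s2. Stack: [s4^-1 s2]
Gen 5 (s2^-1): cancels prior s2. Stack: [s4^-1]
Gen 6 (s4): cancels prior s4^-1. Stack: []
Reduced word: (empty)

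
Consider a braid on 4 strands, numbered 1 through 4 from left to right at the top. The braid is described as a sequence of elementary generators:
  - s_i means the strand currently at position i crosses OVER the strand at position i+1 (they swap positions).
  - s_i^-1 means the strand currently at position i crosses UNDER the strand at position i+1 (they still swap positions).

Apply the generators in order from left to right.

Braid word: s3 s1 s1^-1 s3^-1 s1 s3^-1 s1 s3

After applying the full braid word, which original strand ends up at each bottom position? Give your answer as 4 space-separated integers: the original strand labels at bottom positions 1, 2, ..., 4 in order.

Answer: 1 2 3 4

Derivation:
Gen 1 (s3): strand 3 crosses over strand 4. Perm now: [1 2 4 3]
Gen 2 (s1): strand 1 crosses over strand 2. Perm now: [2 1 4 3]
Gen 3 (s1^-1): strand 2 crosses under strand 1. Perm now: [1 2 4 3]
Gen 4 (s3^-1): strand 4 crosses under strand 3. Perm now: [1 2 3 4]
Gen 5 (s1): strand 1 crosses over strand 2. Perm now: [2 1 3 4]
Gen 6 (s3^-1): strand 3 crosses under strand 4. Perm now: [2 1 4 3]
Gen 7 (s1): strand 2 crosses over strand 1. Perm now: [1 2 4 3]
Gen 8 (s3): strand 4 crosses over strand 3. Perm now: [1 2 3 4]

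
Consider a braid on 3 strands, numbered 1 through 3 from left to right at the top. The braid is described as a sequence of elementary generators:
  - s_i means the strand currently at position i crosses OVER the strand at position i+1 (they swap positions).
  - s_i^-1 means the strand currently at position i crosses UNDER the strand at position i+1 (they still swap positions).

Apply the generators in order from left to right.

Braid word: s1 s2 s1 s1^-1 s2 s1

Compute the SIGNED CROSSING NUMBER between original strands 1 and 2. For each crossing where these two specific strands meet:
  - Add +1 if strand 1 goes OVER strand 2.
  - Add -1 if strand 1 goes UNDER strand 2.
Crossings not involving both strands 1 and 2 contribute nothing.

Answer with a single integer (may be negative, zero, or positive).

Answer: 0

Derivation:
Gen 1: 1 over 2. Both 1&2? yes. Contrib: +1. Sum: 1
Gen 2: crossing 1x3. Both 1&2? no. Sum: 1
Gen 3: crossing 2x3. Both 1&2? no. Sum: 1
Gen 4: crossing 3x2. Both 1&2? no. Sum: 1
Gen 5: crossing 3x1. Both 1&2? no. Sum: 1
Gen 6: 2 over 1. Both 1&2? yes. Contrib: -1. Sum: 0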